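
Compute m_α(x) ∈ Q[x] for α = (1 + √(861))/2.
m_α(x) = x^2 - x - 215

From 2α - 1 = √(861), squaring gives (2α - 1)^2 = 861, i.e. 4α^2 - 4α + 1 = 861, so α^2 - α + (1 - 861)/4 = 0. Since 861 ≡ 1 (mod 4), (1 - 861)/4 = -215 ∈ Z. The polynomial x^2 - x - 215 has discriminant 1 - 4·(-215) = 861, which is not a perfect square in Q (d = 861 is squarefree and ≠ 1), so x^2 - x - 215 is irreducible over Q. It is the minimal polynomial of α.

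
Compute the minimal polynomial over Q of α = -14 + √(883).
m_α(x) = x^2 + 28x - 687

From α + 14 = √(883), squaring gives (α + 14)^2 = 883, i.e. α^2 + 28α + 196 = 883, so α^2 + 28α - 687 = 0. The discriminant of x^2 + 28x - 687 is (28)^2 - 4·(-687) = 784 + 2748 = 3532, and 4·(883) is not a perfect square in Q since 883 is squarefree and ≠ 1. Hence x^2 + 28x - 687 is irreducible over Q and is the minimal polynomial of α.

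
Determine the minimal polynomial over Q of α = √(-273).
m_α(x) = x^2 + 273

α satisfies α^2 + 273 = 0, so x^2 + 273 annihilates α. Since d = -273 is squarefree and ≠ 1, it is not a perfect square in Q, so x^2 + 273 has no rational root and is therefore irreducible over Q (a degree-2 polynomial over a field is irreducible iff it has no root). Hence m_α(x) = x^2 + 273.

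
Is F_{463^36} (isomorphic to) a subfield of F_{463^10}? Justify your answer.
No: F_{463^36} is not a subfield of F_{463^10}

F_{p^m} embeds in F_{p^n} iff m | n. Here 36 ∤ 10 (since 10 = 0·36 + 10 with remainder 10 ≠ 0), so F_{463^36} is not a subfield of F_{463^10}. Equivalently: if it were, the tower law would give 36 = [F_{463^36}:F_463] dividing [F_{463^10}:F_463] = 10, contradiction.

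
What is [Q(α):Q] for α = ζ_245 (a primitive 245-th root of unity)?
[Q(α):Q] = 168

The minimal polynomial of ζ_245 over Q is the 245-th cyclotomic polynomial Φ_245(x), which is irreducible over Q and has degree φ(245) = 168. Hence [Q(α):Q] = φ(245) = 168.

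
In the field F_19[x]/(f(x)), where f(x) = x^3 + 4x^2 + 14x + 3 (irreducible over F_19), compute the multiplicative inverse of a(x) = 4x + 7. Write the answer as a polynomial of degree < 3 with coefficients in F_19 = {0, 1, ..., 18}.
a(x)^(-1) ≡ 4x^2 + 9x + 7 (mod f(x))

Since f is irreducible over F_19, F_19[x]/(f) is a field and a(x) ≠ 0 has an inverse. Apply the extended Euclidean algorithm to f(x) and a(x) in F_19[x]: f(x) = (5x^2 + 16x + 4)·a(x) + (13). The last nonzero remainder is the constant 13 = gcd(f, a) in F_19. Back-substituting through the division chain expresses 13 = s(x)·a(x) + t(x)·f(x) with s(x) ≡ 14x^2 + 3x + 15 (mod f), so (14x^2 + 3x + 15)·a(x) ≡ 13 (mod f). Multiplying by 13^(-1) ≡ 3 in F_19 gives a(x)^(-1) ≡ 3·(14x^2 + 3x + 15) ≡ 4x^2 + 9x + 7 (mod f). Check: (4x + 7)·(4x^2 + 9x + 7) = 16x^3 + 7x^2 + 15x + 11 ≡ 1 (mod x^3 + 4x^2 + 14x + 3).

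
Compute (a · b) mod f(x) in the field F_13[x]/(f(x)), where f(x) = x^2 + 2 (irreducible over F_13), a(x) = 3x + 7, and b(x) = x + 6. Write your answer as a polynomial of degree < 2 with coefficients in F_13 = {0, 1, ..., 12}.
a · b ≡ 12x + 10 (mod f(x))

Multiply in F_13[x]: a(x)·b(x) = (3x + 7)·(x + 6) = 3x^2 + 12x + 3. This has degree ≥ 2, so divide by f(x) over F_13: 3x^2 + 12x + 3 = (3)·(x^2 + 2) + (12x + 10). Hence a·b ≡ 12x + 10 (mod f). (F_13[x]/(f) is a field with 13^2 = 169 elements since f is irreducible of degree 2.)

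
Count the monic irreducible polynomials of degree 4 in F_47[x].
There are 1219368 monic irreducible polynomials of degree 4 over F_47

Each element of F_{47^4} that lies in no proper subfield is a root of exactly one monic irreducible of degree 4 over F_47, and each such polynomial has 4 distinct roots in F_{47^4}. By Möbius inversion the count is N_47(4) = (1/4) Σ_{d|4} μ(4/d) · 47^d = (1/4)(μ(4)·47^1 + μ(2)·47^2 + μ(1)·47^4) = 4877472/4 = 1219368.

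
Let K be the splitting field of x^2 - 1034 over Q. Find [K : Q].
[K : Q] = 2

f(x) = x^2 - 1034 factors as (x - √1034)(x + √1034). The splitting field is K = Q(√1034). Since 1034 is squarefree and > 1, it is not a perfect square, so x^2 - 1034 is irreducible over Q and [Q(√1034) : Q] = 2. Hence [K : Q] = 2.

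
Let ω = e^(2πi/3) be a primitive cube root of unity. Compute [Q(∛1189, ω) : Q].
[Q(∛1189, ω) : Q] = 6

[Q(∛1189):Q] = 3 (min poly x^3 - 1189, irreducible since 1189 is not a perfect cube). [Q(ω):Q] = 2 (min poly x^2 + x + 1). Since Q(∛1189) ⊂ R and ω ∉ R, we have ω ∉ Q(∛1189), so x^2 + x + 1 remains irreducible over Q(∛1189) and [Q(∛1189, ω) : Q(∛1189)] = 2. By the tower law, [Q(∛1189, ω) : Q] = 3 · 2 = 6. (In fact Q(∛1189, ω) is the splitting field of x^3 - 1189 over Q.)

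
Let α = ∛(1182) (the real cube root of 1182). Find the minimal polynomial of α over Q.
m_α(x) = x^3 - 1182

α satisfies α^3 = 1182, so x^3 - 1182 annihilates α. By the rational root test, a rational root p/q (in lowest terms) of x^3 - 1182 would satisfy p^3 = 1182 q^3, forcing q = 1 and p^3 = 1182; but 1182 is not a perfect cube, contradiction. A monic cubic over Q with no rational root is irreducible (any nontrivial factorization would include a linear factor). Hence x^3 - 1182 is the minimal polynomial of α, and in particular [Q(α):Q] = 3.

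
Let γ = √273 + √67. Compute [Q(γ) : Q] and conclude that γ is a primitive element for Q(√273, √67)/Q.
[Q(γ) : Q] = 4 (equivalently, Q(γ) = Q(√273, √67))

Obviously Q(γ) ⊆ Q(√273, √67), and [Q(√273, √67):Q] = 4 (since 273, 67 are distinct squarefree integers > 1 with 18291 not a perfect square). To show equality we compute the minimal polynomial of γ. From γ = √273 + √67: γ^2 = 273 + 2√(18291) + 67 = 340 + 2√(18291), so γ^2 - 340 = 2√(18291); squaring, (γ^2 - 340)^2 = 4·18291, i.e. γ^4 - 680γ^2 + 115600 - 73164 = 0, i.e. γ^4 - 680γ^2 + 42436 = 0. So γ is a root of x^4 - 680x^2 + 42436. This polynomial is irreducible over Q: it has no rational root (each ±√273 ± √67 is irrational), and any factorization into two quadratics over Q would force √(18291) ∈ Q (pairing opposite roots) or √273, √67 ∈ Q (other pairings), all impossible. Hence [Q(γ):Q] = 4 = [Q(√273, √67):Q], so Q(γ) = Q(√273, √67).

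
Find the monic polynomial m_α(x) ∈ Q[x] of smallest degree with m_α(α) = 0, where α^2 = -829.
m_α(x) = x^2 + 829

α satisfies α^2 + 829 = 0, so x^2 + 829 annihilates α. Since d = -829 is squarefree and ≠ 1, it is not a perfect square in Q, so x^2 + 829 has no rational root and is therefore irreducible over Q (a degree-2 polynomial over a field is irreducible iff it has no root). Hence m_α(x) = x^2 + 829.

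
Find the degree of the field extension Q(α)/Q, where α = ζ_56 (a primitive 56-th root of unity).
[Q(α):Q] = 24

The minimal polynomial of ζ_56 over Q is the 56-th cyclotomic polynomial Φ_56(x), which is irreducible over Q and has degree φ(56) = 24. Hence [Q(α):Q] = φ(56) = 24.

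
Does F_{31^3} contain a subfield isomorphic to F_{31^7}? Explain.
No: F_{31^7} is not a subfield of F_{31^3}

F_{p^m} embeds in F_{p^n} iff m | n. Here 7 ∤ 3 (since 3 = 0·7 + 3 with remainder 3 ≠ 0), so F_{31^7} is not a subfield of F_{31^3}. Equivalently: if it were, the tower law would give 7 = [F_{31^7}:F_31] dividing [F_{31^3}:F_31] = 3, contradiction.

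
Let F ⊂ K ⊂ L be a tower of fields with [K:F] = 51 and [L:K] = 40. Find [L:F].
[L:F] = 2040

The tower law says that for any tower of field extensions F ⊂ K ⊂ L with finite degrees, [L:F] = [L:K] · [K:F]. Here this gives [L:F] = 40 · 51 = 2040.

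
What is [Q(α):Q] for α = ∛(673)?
[Q(α):Q] = 3

The minimal polynomial of α is x^3 - 673, irreducible over Q since 673 is not a perfect cube (so x^3 - 673 has no rational root). Hence [Q(α):Q] = deg(m_α) = 3.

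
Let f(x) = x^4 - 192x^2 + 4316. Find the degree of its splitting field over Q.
[K : Q] = 4

Solving the quadratic in x^2: x^2 = (192 ± √(192^2 - 4·4316))/2 = (192 ± √19600)/2 = (192 ± 140)/2, giving x^2 = 26 or x^2 = 166. So f(x) = (x^2 - 26)(x^2 - 166) and the roots of f are ±√26, ±√166. Hence the splitting field is K = Q(√26, √166). Since 26 and 166 are distinct squarefree integers > 1, their product 4316 is not a perfect square, so √166 ∉ Q(√26). By the tower law [K:Q] = [Q(√26,√166):Q(√26)] · [Q(√26):Q] = 2 · 2 = 4.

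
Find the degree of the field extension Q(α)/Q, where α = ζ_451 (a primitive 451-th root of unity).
[Q(α):Q] = 400

The minimal polynomial of ζ_451 over Q is the 451-th cyclotomic polynomial Φ_451(x), which is irreducible over Q and has degree φ(451) = 400. Hence [Q(α):Q] = φ(451) = 400.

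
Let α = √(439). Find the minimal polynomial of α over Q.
m_α(x) = x^2 - 439

α satisfies α^2 - 439 = 0, so x^2 - 439 annihilates α. Since d = 439 is squarefree and ≠ 1, it is not a perfect square in Q, so x^2 - 439 has no rational root and is therefore irreducible over Q (a degree-2 polynomial over a field is irreducible iff it has no root). Hence m_α(x) = x^2 - 439.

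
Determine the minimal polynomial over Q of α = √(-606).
m_α(x) = x^2 + 606

α satisfies α^2 + 606 = 0, so x^2 + 606 annihilates α. Since d = -606 is squarefree and ≠ 1, it is not a perfect square in Q, so x^2 + 606 has no rational root and is therefore irreducible over Q (a degree-2 polynomial over a field is irreducible iff it has no root). Hence m_α(x) = x^2 + 606.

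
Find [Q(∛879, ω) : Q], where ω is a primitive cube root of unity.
[Q(∛879, ω) : Q] = 6

[Q(∛879):Q] = 3 (min poly x^3 - 879, irreducible since 879 is not a perfect cube). [Q(ω):Q] = 2 (min poly x^2 + x + 1). Since Q(∛879) ⊂ R and ω ∉ R, we have ω ∉ Q(∛879), so x^2 + x + 1 remains irreducible over Q(∛879) and [Q(∛879, ω) : Q(∛879)] = 2. By the tower law, [Q(∛879, ω) : Q] = 3 · 2 = 6. (In fact Q(∛879, ω) is the splitting field of x^3 - 879 over Q.)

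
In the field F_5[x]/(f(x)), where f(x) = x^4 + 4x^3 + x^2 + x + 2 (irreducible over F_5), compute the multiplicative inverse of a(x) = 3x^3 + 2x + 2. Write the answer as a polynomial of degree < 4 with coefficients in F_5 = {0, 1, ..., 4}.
a(x)^(-1) ≡ 2x^2 + 2x (mod f(x))

Since f is irreducible over F_5, F_5[x]/(f) is a field and a(x) ≠ 0 has an inverse. Apply the extended Euclidean algorithm to f(x) and a(x) in F_5[x]: f(x) = (2x + 3)·a(x) + (2x^2 + x + 1);  a(x) = (4x + 3)·(2x^2 + x + 1) + (4). The last nonzero remainder is the constant 4 = gcd(f, a) in F_5. Back-substituting through the division chain expresses 4 = s(x)·a(x) + t(x)·f(x) with s(x) ≡ 3x^2 + 3x (mod f), so (3x^2 + 3x)·a(x) ≡ 4 (mod f). Multiplying by 4^(-1) ≡ 4 in F_5 gives a(x)^(-1) ≡ 4·(3x^2 + 3x) ≡ 2x^2 + 2x (mod f). Check: (3x^3 + 2x + 2)·(2x^2 + 2x) = x^5 + x^4 + 4x^3 + 3x^2 + 4x ≡ 1 (mod x^4 + 4x^3 + x^2 + x + 2).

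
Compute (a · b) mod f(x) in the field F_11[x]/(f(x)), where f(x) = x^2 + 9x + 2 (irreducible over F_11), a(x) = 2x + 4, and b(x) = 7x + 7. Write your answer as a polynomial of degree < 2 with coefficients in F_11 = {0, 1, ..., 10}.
a · b ≡ 4x (mod f(x))

Multiply in F_11[x]: a(x)·b(x) = (2x + 4)·(7x + 7) = 3x^2 + 9x + 6. This has degree ≥ 2, so divide by f(x) over F_11: 3x^2 + 9x + 6 = (3)·(x^2 + 9x + 2) + (4x). Hence a·b ≡ 4x (mod f). (F_11[x]/(f) is a field with 11^2 = 121 elements since f is irreducible of degree 2.)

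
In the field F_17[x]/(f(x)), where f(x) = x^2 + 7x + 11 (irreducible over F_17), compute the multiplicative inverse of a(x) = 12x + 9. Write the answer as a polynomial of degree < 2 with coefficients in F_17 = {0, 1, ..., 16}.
a(x)^(-1) ≡ 7x + 14 (mod f(x))

Since f is irreducible over F_17, F_17[x]/(f) is a field and a(x) ≠ 0 has an inverse. Apply the extended Euclidean algorithm to f(x) and a(x) in F_17[x]: f(x) = (10x + 3)·a(x) + (1). The last nonzero remainder is the constant 1 = gcd(f, a) in F_17. Back-substituting through the division chain expresses 1 = s(x)·a(x) + t(x)·f(x) with s(x) ≡ 7x + 14 (mod f), so a(x)^(-1) ≡ s(x) = 7x + 14 (mod f). Check: (12x + 9)·(7x + 14) = 16x^2 + 10x + 7 ≡ 1 (mod x^2 + 7x + 11).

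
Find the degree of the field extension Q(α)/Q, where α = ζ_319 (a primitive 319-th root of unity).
[Q(α):Q] = 280

The minimal polynomial of ζ_319 over Q is the 319-th cyclotomic polynomial Φ_319(x), which is irreducible over Q and has degree φ(319) = 280. Hence [Q(α):Q] = φ(319) = 280.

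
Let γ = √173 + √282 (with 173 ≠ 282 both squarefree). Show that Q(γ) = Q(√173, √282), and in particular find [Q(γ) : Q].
[Q(γ) : Q] = 4 (equivalently, Q(γ) = Q(√173, √282))

Obviously Q(γ) ⊆ Q(√173, √282), and [Q(√173, √282):Q] = 4 (since 173, 282 are distinct squarefree integers > 1 with 48786 not a perfect square). To show equality we compute the minimal polynomial of γ. From γ = √173 + √282: γ^2 = 173 + 2√(48786) + 282 = 455 + 2√(48786), so γ^2 - 455 = 2√(48786); squaring, (γ^2 - 455)^2 = 4·48786, i.e. γ^4 - 910γ^2 + 207025 - 195144 = 0, i.e. γ^4 - 910γ^2 + 11881 = 0. So γ is a root of x^4 - 910x^2 + 11881. This polynomial is irreducible over Q: it has no rational root (each ±√173 ± √282 is irrational), and any factorization into two quadratics over Q would force √(48786) ∈ Q (pairing opposite roots) or √173, √282 ∈ Q (other pairings), all impossible. Hence [Q(γ):Q] = 4 = [Q(√173, √282):Q], so Q(γ) = Q(√173, √282).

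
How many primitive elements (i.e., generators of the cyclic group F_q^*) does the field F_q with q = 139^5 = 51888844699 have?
There are φ(51888844698) = 16140748800 primitive elements

F_q^* is cyclic of order q - 1 = 51888844698. A cyclic group of order m has exactly φ(m) generators. Here m = 51888844698 = 2 · 3 · 23 · 41 · 9170881, so the number of primitive elements is φ(51888844698) = 16140748800.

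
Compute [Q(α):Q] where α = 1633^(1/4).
[Q(α):Q] = 4

α is a root of x^4 - 1633. By Eisenstein's criterion at the prime p = 23 (which divides the constant term 1633 but p^2 = 529 does not, since 1633 is squarefree), x^4 - 1633 is irreducible over Q. Hence [Q(α):Q] = 4.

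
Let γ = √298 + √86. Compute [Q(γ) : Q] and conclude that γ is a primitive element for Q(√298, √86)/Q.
[Q(γ) : Q] = 4 (equivalently, Q(γ) = Q(√298, √86))

Obviously Q(γ) ⊆ Q(√298, √86), and [Q(√298, √86):Q] = 4 (since 298, 86 are distinct squarefree integers > 1 with 25628 not a perfect square). To show equality we compute the minimal polynomial of γ. From γ = √298 + √86: γ^2 = 298 + 2√(25628) + 86 = 384 + 2√(25628), so γ^2 - 384 = 2√(25628); squaring, (γ^2 - 384)^2 = 4·25628, i.e. γ^4 - 768γ^2 + 147456 - 102512 = 0, i.e. γ^4 - 768γ^2 + 44944 = 0. So γ is a root of x^4 - 768x^2 + 44944. This polynomial is irreducible over Q: it has no rational root (each ±√298 ± √86 is irrational), and any factorization into two quadratics over Q would force √(25628) ∈ Q (pairing opposite roots) or √298, √86 ∈ Q (other pairings), all impossible. Hence [Q(γ):Q] = 4 = [Q(√298, √86):Q], so Q(γ) = Q(√298, √86).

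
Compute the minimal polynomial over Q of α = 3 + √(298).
m_α(x) = x^2 - 6x - 289

From α - 3 = √(298), squaring gives (α - 3)^2 = 298, i.e. α^2 - 6α + 9 = 298, so α^2 - 6α - 289 = 0. The discriminant of x^2 - 6x - 289 is (-6)^2 - 4·(-289) = 36 + 1156 = 1192, and 4·(298) is not a perfect square in Q since 298 is squarefree and ≠ 1. Hence x^2 - 6x - 289 is irreducible over Q and is the minimal polynomial of α.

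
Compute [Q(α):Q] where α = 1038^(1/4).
[Q(α):Q] = 4

α is a root of x^4 - 1038. By Eisenstein's criterion at the prime p = 2 (which divides the constant term 1038 but p^2 = 4 does not, since 1038 is squarefree), x^4 - 1038 is irreducible over Q. Hence [Q(α):Q] = 4.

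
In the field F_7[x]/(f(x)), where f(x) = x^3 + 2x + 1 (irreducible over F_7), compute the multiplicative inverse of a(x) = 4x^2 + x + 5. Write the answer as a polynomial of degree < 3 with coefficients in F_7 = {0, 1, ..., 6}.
a(x)^(-1) ≡ x^2 + 6 (mod f(x))

Since f is irreducible over F_7, F_7[x]/(f) is a field and a(x) ≠ 0 has an inverse. Apply the extended Euclidean algorithm to f(x) and a(x) in F_7[x]: f(x) = (2x + 3)·a(x) + (3x);  a(x) = (6x + 5)·(3x) + (5). The last nonzero remainder is the constant 5 = gcd(f, a) in F_7. Back-substituting through the division chain expresses 5 = s(x)·a(x) + t(x)·f(x) with s(x) ≡ 5x^2 + 2 (mod f), so (5x^2 + 2)·a(x) ≡ 5 (mod f). Multiplying by 5^(-1) ≡ 3 in F_7 gives a(x)^(-1) ≡ 3·(5x^2 + 2) ≡ x^2 + 6 (mod f). Check: (4x^2 + x + 5)·(x^2 + 6) = 4x^4 + x^3 + x^2 + 6x + 2 ≡ 1 (mod x^3 + 2x + 1).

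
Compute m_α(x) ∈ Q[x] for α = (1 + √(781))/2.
m_α(x) = x^2 - x - 195

From 2α - 1 = √(781), squaring gives (2α - 1)^2 = 781, i.e. 4α^2 - 4α + 1 = 781, so α^2 - α + (1 - 781)/4 = 0. Since 781 ≡ 1 (mod 4), (1 - 781)/4 = -195 ∈ Z. The polynomial x^2 - x - 195 has discriminant 1 - 4·(-195) = 781, which is not a perfect square in Q (d = 781 is squarefree and ≠ 1), so x^2 - x - 195 is irreducible over Q. It is the minimal polynomial of α.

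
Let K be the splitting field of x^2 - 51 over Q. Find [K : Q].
[K : Q] = 2

f(x) = x^2 - 51 factors as (x - √51)(x + √51). The splitting field is K = Q(√51). Since 51 is squarefree and > 1, it is not a perfect square, so x^2 - 51 is irreducible over Q and [Q(√51) : Q] = 2. Hence [K : Q] = 2.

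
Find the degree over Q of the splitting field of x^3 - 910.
[K : Q] = 6

The roots of x^3 - 910 are ∛910, ω∛910, ω^2∛910 where ω = e^(2πi/3) is a primitive cube root of unity, so K = Q(∛910, ω). Now [Q(∛910):Q] = 3 (since 910 is not a perfect cube, x^3 - 910 is irreducible) and [Q(ω):Q] = 2. Both 2 and 3 divide [K:Q], and [K:Q] ≤ 3·2 = 6, so [K:Q] = 6. (Equivalently: Q(∛910) ⊂ R but ω ∉ R, so [K : Q(∛910)] = 2.)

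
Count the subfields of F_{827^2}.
F_{827^2} has 2 subfields

The subfields of F_{p^n} are exactly the fields F_{p^d} for d | n (each is the fixed field of the unique index-d subgroup of Gal(F_{p^n}/F_p) ≅ Z/nZ). The divisors of n = 2 are {1, 2}, giving 2 subfields: F_{827^1}, F_{827^2}.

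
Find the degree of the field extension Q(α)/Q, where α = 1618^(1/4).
[Q(α):Q] = 4

α is a root of x^4 - 1618. By Eisenstein's criterion at the prime p = 2 (which divides the constant term 1618 but p^2 = 4 does not, since 1618 is squarefree), x^4 - 1618 is irreducible over Q. Hence [Q(α):Q] = 4.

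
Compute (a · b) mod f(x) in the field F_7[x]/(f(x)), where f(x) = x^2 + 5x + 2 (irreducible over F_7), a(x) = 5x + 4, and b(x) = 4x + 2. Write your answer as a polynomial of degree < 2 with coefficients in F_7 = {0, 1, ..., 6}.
a · b ≡ 3x + 3 (mod f(x))

Multiply in F_7[x]: a(x)·b(x) = (5x + 4)·(4x + 2) = 6x^2 + 5x + 1. This has degree ≥ 2, so divide by f(x) over F_7: 6x^2 + 5x + 1 = (6)·(x^2 + 5x + 2) + (3x + 3). Hence a·b ≡ 3x + 3 (mod f). (F_7[x]/(f) is a field with 7^2 = 49 elements since f is irreducible of degree 2.)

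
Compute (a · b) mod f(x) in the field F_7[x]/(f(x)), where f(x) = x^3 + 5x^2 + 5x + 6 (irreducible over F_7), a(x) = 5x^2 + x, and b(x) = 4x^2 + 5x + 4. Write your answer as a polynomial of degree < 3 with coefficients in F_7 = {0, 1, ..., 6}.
a · b ≡ x + 6 (mod f(x))

Multiply in F_7[x]: a(x)·b(x) = (5x^2 + x)·(4x^2 + 5x + 4) = 6x^4 + x^3 + 4x^2 + 4x. This has degree ≥ 3, so divide by f(x) over F_7: 6x^4 + x^3 + 4x^2 + 4x = (6x + 6)·(x^3 + 5x^2 + 5x + 6) + (x + 6). Hence a·b ≡ x + 6 (mod f). (F_7[x]/(f) is a field with 7^3 = 343 elements since f is irreducible of degree 3.)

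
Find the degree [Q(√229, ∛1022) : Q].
[Q(√229, ∛1022) : Q] = 6

Let L = Q(√229, ∛1022). Since Q(√229) ⊂ L and [Q(√229):Q] = 2, the tower law gives 2 | [L:Q]. Likewise Q(∛1022) ⊂ L with [Q(∛1022):Q] = 3 (because 1022 is not a perfect cube), so 3 | [L:Q]. As gcd(2,3) = 1, [L:Q] is divisible by 6. Conversely L is generated over Q by √229 and ∛1022, so [L:Q] ≤ 2·3 = 6. Therefore [Q(√229, ∛1022) : Q] = 6.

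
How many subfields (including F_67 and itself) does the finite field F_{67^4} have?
F_{67^4} has 3 subfields

The subfields of F_{p^n} are exactly the fields F_{p^d} for d | n (each is the fixed field of the unique index-d subgroup of Gal(F_{p^n}/F_p) ≅ Z/nZ). The divisors of n = 4 are {1, 2, 4}, giving 3 subfields: F_{67^1}, F_{67^2}, F_{67^4}.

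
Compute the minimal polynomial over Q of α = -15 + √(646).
m_α(x) = x^2 + 30x - 421

From α + 15 = √(646), squaring gives (α + 15)^2 = 646, i.e. α^2 + 30α + 225 = 646, so α^2 + 30α - 421 = 0. The discriminant of x^2 + 30x - 421 is (30)^2 - 4·(-421) = 900 + 1684 = 2584, and 4·(646) is not a perfect square in Q since 646 is squarefree and ≠ 1. Hence x^2 + 30x - 421 is irreducible over Q and is the minimal polynomial of α.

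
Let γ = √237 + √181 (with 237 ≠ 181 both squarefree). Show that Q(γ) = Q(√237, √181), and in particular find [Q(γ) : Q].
[Q(γ) : Q] = 4 (equivalently, Q(γ) = Q(√237, √181))

Obviously Q(γ) ⊆ Q(√237, √181), and [Q(√237, √181):Q] = 4 (since 237, 181 are distinct squarefree integers > 1 with 42897 not a perfect square). To show equality we compute the minimal polynomial of γ. From γ = √237 + √181: γ^2 = 237 + 2√(42897) + 181 = 418 + 2√(42897), so γ^2 - 418 = 2√(42897); squaring, (γ^2 - 418)^2 = 4·42897, i.e. γ^4 - 836γ^2 + 174724 - 171588 = 0, i.e. γ^4 - 836γ^2 + 3136 = 0. So γ is a root of x^4 - 836x^2 + 3136. This polynomial is irreducible over Q: it has no rational root (each ±√237 ± √181 is irrational), and any factorization into two quadratics over Q would force √(42897) ∈ Q (pairing opposite roots) or √237, √181 ∈ Q (other pairings), all impossible. Hence [Q(γ):Q] = 4 = [Q(√237, √181):Q], so Q(γ) = Q(√237, √181).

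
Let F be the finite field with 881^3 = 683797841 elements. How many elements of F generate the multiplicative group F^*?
There are φ(683797840) = 235560960 primitive elements

F_q^* is cyclic of order q - 1 = 683797840. A cyclic group of order m has exactly φ(m) generators. Here m = 683797840 = 2^4 · 5 · 11 · 19 · 40897, so the number of primitive elements is φ(683797840) = 235560960.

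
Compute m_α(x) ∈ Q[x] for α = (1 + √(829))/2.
m_α(x) = x^2 - x - 207

From 2α - 1 = √(829), squaring gives (2α - 1)^2 = 829, i.e. 4α^2 - 4α + 1 = 829, so α^2 - α + (1 - 829)/4 = 0. Since 829 ≡ 1 (mod 4), (1 - 829)/4 = -207 ∈ Z. The polynomial x^2 - x - 207 has discriminant 1 - 4·(-207) = 829, which is not a perfect square in Q (d = 829 is squarefree and ≠ 1), so x^2 - x - 207 is irreducible over Q. It is the minimal polynomial of α.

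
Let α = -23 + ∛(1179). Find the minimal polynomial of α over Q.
m_α(x) = x^3 + 69x^2 + 1587x + 10988

Set β = α + 23 = ∛(1179), so β^3 = 1179. Then (α + 23)^3 - 1179 = 0, i.e. α is a root of g(x) = (x + 23)^3 - 1179 = x^3 + 69x^2 + 1587x + 10988. Since g(x) = h(x + 23) where h(x) = x^3 - 1179, and h is irreducible over Q (because 1179 is not a perfect cube, so h has no rational root, and a monic cubic with no rational root is irreducible), g is also irreducible (irreducibility is preserved under the substitution x → x + 23). Hence m_α(x) = x^3 + 69x^2 + 1587x + 10988.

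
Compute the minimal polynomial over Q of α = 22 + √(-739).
m_α(x) = x^2 - 44x + 1223

From α - 22 = √(-739), squaring gives (α - 22)^2 = -739, i.e. α^2 - 44α + 484 = -739, so α^2 - 44α + 1223 = 0. The discriminant of x^2 - 44x + 1223 is (-44)^2 - 4·(1223) = 1936 - 4892 = -2956, and 4·(-739) is not a perfect square in Q since -739 is squarefree and ≠ 1. Hence x^2 - 44x + 1223 is irreducible over Q and is the minimal polynomial of α.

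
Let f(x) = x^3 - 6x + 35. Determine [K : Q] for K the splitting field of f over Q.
[K : Q] = 6

By the rational root test, any rational root of the monic integer polynomial f(x) = x^3 - 6x + 35 must be an integer dividing the constant term 35, i.e. one of ±{1, 5, 7, 35}. Evaluating: f(1) = 30, f(-1) = 40, f(5) = 130, f(-5) = -60, f(7) = 336, f(-7) = -266, f(35) = 42700, f(-35) = -42630; none is 0, so f has no rational root and is therefore irreducible over Q (a cubic with no linear factor over a field is irreducible). For an irreducible cubic, the Galois group is A_3 or S_3 according as the discriminant disc(f) = -4a^3 - 27b^2 = -4·(-6)^3 - 27·(35)^2 = -32211 is or is not a square in Q. Here disc(f) = -32211 is not a perfect square in Q, so the Galois group of f over Q is not contained in A_3 and must be all of S_3. The splitting field has degree |S_3| = 6 over Q, so [K : Q] = 6.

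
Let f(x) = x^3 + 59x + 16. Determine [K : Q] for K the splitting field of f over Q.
[K : Q] = 6

By the rational root test, any rational root of the monic integer polynomial f(x) = x^3 + 59x + 16 must be an integer dividing the constant term 16, i.e. one of ±{1, 2, 4, 8, 16}. Evaluating: f(1) = 76, f(-1) = -44, f(2) = 142, f(-2) = -110, f(4) = 316, f(-4) = -284, f(8) = 1000, f(-8) = -968, f(16) = 5056, f(-16) = -5024; none is 0, so f has no rational root and is therefore irreducible over Q (a cubic with no linear factor over a field is irreducible). For an irreducible cubic, the Galois group is A_3 or S_3 according as the discriminant disc(f) = -4a^3 - 27b^2 = -4·(59)^3 - 27·(16)^2 = -828428 is or is not a square in Q. Here disc(f) = -828428 is not a perfect square in Q, so the Galois group of f over Q is not contained in A_3 and must be all of S_3. The splitting field has degree |S_3| = 6 over Q, so [K : Q] = 6.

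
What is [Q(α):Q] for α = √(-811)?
[Q(α):Q] = 2

[Q(α):Q] equals the degree of the minimal polynomial of α. Here α^2 = -811 and x^2 + 811 is irreducible (d = -811 is squarefree, ≠ 1, hence not a square), so deg(m_α) = 2. Thus [Q(α):Q] = 2.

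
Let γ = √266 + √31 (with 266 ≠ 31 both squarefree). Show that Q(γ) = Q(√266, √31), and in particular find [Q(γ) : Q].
[Q(γ) : Q] = 4 (equivalently, Q(γ) = Q(√266, √31))

Obviously Q(γ) ⊆ Q(√266, √31), and [Q(√266, √31):Q] = 4 (since 266, 31 are distinct squarefree integers > 1 with 8246 not a perfect square). To show equality we compute the minimal polynomial of γ. From γ = √266 + √31: γ^2 = 266 + 2√(8246) + 31 = 297 + 2√(8246), so γ^2 - 297 = 2√(8246); squaring, (γ^2 - 297)^2 = 4·8246, i.e. γ^4 - 594γ^2 + 88209 - 32984 = 0, i.e. γ^4 - 594γ^2 + 55225 = 0. So γ is a root of x^4 - 594x^2 + 55225. This polynomial is irreducible over Q: it has no rational root (each ±√266 ± √31 is irrational), and any factorization into two quadratics over Q would force √(8246) ∈ Q (pairing opposite roots) or √266, √31 ∈ Q (other pairings), all impossible. Hence [Q(γ):Q] = 4 = [Q(√266, √31):Q], so Q(γ) = Q(√266, √31).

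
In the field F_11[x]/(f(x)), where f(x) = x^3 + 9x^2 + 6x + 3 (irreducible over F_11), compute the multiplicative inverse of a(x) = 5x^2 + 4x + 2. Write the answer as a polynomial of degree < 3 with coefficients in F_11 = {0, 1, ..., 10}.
a(x)^(-1) ≡ 6x^2 (mod f(x))

Since f is irreducible over F_11, F_11[x]/(f) is a field and a(x) ≠ 0 has an inverse. Apply the extended Euclidean algorithm to f(x) and a(x) in F_11[x]: f(x) = (9x + 10)·a(x) + (3x + 5);  a(x) = (9x + 1)·(3x + 5) + (8). The last nonzero remainder is the constant 8 = gcd(f, a) in F_11. Back-substituting through the division chain expresses 8 = s(x)·a(x) + t(x)·f(x) with s(x) ≡ 4x^2 (mod f), so (4x^2)·a(x) ≡ 8 (mod f). Multiplying by 8^(-1) ≡ 7 in F_11 gives a(x)^(-1) ≡ 7·(4x^2) ≡ 6x^2 (mod f). Check: (5x^2 + 4x + 2)·(6x^2) = 8x^4 + 2x^3 + x^2 ≡ 1 (mod x^3 + 9x^2 + 6x + 3).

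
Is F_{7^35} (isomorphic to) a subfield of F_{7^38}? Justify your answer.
No: F_{7^35} is not a subfield of F_{7^38}

F_{p^m} embeds in F_{p^n} iff m | n. Here 35 ∤ 38 (since 38 = 1·35 + 3 with remainder 3 ≠ 0), so F_{7^35} is not a subfield of F_{7^38}. Equivalently: if it were, the tower law would give 35 = [F_{7^35}:F_7] dividing [F_{7^38}:F_7] = 38, contradiction.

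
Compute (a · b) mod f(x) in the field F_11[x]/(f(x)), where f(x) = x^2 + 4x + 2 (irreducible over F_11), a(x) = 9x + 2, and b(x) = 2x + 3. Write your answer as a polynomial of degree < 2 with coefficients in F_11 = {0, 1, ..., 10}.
a · b ≡ 3x + 3 (mod f(x))

Multiply in F_11[x]: a(x)·b(x) = (9x + 2)·(2x + 3) = 7x^2 + 9x + 6. This has degree ≥ 2, so divide by f(x) over F_11: 7x^2 + 9x + 6 = (7)·(x^2 + 4x + 2) + (3x + 3). Hence a·b ≡ 3x + 3 (mod f). (F_11[x]/(f) is a field with 11^2 = 121 elements since f is irreducible of degree 2.)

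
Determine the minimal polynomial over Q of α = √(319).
m_α(x) = x^2 - 319

α satisfies α^2 - 319 = 0, so x^2 - 319 annihilates α. Since d = 319 is squarefree and ≠ 1, it is not a perfect square in Q, so x^2 - 319 has no rational root and is therefore irreducible over Q (a degree-2 polynomial over a field is irreducible iff it has no root). Hence m_α(x) = x^2 - 319.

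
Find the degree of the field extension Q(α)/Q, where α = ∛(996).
[Q(α):Q] = 3

The minimal polynomial of α is x^3 - 996, irreducible over Q since 996 is not a perfect cube (so x^3 - 996 has no rational root). Hence [Q(α):Q] = deg(m_α) = 3.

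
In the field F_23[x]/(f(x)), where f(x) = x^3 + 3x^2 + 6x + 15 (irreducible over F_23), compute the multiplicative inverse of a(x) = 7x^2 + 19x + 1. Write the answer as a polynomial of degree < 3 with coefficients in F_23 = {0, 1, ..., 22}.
a(x)^(-1) ≡ 22x^2 + 15x + 19 (mod f(x))

Since f is irreducible over F_23, F_23[x]/(f) is a field and a(x) ≠ 0 has an inverse. Apply the extended Euclidean algorithm to f(x) and a(x) in F_23[x]: f(x) = (10x + 16)·a(x) + (14x + 22);  a(x) = (12x + 17)·(14x + 22) + (18). The last nonzero remainder is the constant 18 = gcd(f, a) in F_23. Back-substituting through the division chain expresses 18 = s(x)·a(x) + t(x)·f(x) with s(x) ≡ 5x^2 + 17x + 20 (mod f), so (5x^2 + 17x + 20)·a(x) ≡ 18 (mod f). Multiplying by 18^(-1) ≡ 9 in F_23 gives a(x)^(-1) ≡ 9·(5x^2 + 17x + 20) ≡ 22x^2 + 15x + 19 (mod f). Check: (7x^2 + 19x + 1)·(22x^2 + 15x + 19) = 16x^4 + 17x^3 + 3x^2 + 8x + 19 ≡ 1 (mod x^3 + 3x^2 + 6x + 15).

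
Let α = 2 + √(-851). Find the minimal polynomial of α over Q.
m_α(x) = x^2 - 4x + 855

From α - 2 = √(-851), squaring gives (α - 2)^2 = -851, i.e. α^2 - 4α + 4 = -851, so α^2 - 4α + 855 = 0. The discriminant of x^2 - 4x + 855 is (-4)^2 - 4·(855) = 16 - 3420 = -3404, and 4·(-851) is not a perfect square in Q since -851 is squarefree and ≠ 1. Hence x^2 - 4x + 855 is irreducible over Q and is the minimal polynomial of α.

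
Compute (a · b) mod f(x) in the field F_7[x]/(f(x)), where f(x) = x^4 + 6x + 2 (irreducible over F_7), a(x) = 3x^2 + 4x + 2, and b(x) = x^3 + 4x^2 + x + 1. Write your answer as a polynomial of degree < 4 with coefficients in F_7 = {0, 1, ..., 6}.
a · b ≡ 4x^2 + 2x + 5 (mod f(x))

Multiply in F_7[x]: a(x)·b(x) = (3x^2 + 4x + 2)·(x^3 + 4x^2 + x + 1) = 3x^5 + 2x^4 + x^2 + 6x + 2. This has degree ≥ 4, so divide by f(x) over F_7: 3x^5 + 2x^4 + x^2 + 6x + 2 = (3x + 2)·(x^4 + 6x + 2) + (4x^2 + 2x + 5). Hence a·b ≡ 4x^2 + 2x + 5 (mod f). (F_7[x]/(f) is a field with 7^4 = 2401 elements since f is irreducible of degree 4.)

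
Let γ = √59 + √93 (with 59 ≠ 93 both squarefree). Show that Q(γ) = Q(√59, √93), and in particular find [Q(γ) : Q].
[Q(γ) : Q] = 4 (equivalently, Q(γ) = Q(√59, √93))

Obviously Q(γ) ⊆ Q(√59, √93), and [Q(√59, √93):Q] = 4 (since 59, 93 are distinct squarefree integers > 1 with 5487 not a perfect square). To show equality we compute the minimal polynomial of γ. From γ = √59 + √93: γ^2 = 59 + 2√(5487) + 93 = 152 + 2√(5487), so γ^2 - 152 = 2√(5487); squaring, (γ^2 - 152)^2 = 4·5487, i.e. γ^4 - 304γ^2 + 23104 - 21948 = 0, i.e. γ^4 - 304γ^2 + 1156 = 0. So γ is a root of x^4 - 304x^2 + 1156. This polynomial is irreducible over Q: it has no rational root (each ±√59 ± √93 is irrational), and any factorization into two quadratics over Q would force √(5487) ∈ Q (pairing opposite roots) or √59, √93 ∈ Q (other pairings), all impossible. Hence [Q(γ):Q] = 4 = [Q(√59, √93):Q], so Q(γ) = Q(√59, √93).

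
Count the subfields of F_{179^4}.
F_{179^4} has 3 subfields

The subfields of F_{p^n} are exactly the fields F_{p^d} for d | n (each is the fixed field of the unique index-d subgroup of Gal(F_{p^n}/F_p) ≅ Z/nZ). The divisors of n = 4 are {1, 2, 4}, giving 3 subfields: F_{179^1}, F_{179^2}, F_{179^4}.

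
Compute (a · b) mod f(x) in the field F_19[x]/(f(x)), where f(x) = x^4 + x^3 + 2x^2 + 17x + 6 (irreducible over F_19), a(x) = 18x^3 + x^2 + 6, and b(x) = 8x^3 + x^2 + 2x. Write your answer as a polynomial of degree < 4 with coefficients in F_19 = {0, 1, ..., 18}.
a · b ≡ 4x^3 + 8x^2 + 17x (mod f(x))

Multiply in F_19[x]: a(x)·b(x) = (18x^3 + x^2 + 6)·(8x^3 + x^2 + 2x) = 11x^6 + 7x^5 + 18x^4 + 12x^3 + 6x^2 + 12x. This has degree ≥ 4, so divide by f(x) over F_19: 11x^6 + 7x^5 + 18x^4 + 12x^3 + 6x^2 + 12x = (11x^2 + 15x)·(x^4 + x^3 + 2x^2 + 17x + 6) + (4x^3 + 8x^2 + 17x). Hence a·b ≡ 4x^3 + 8x^2 + 17x (mod f). (F_19[x]/(f) is a field with 19^4 = 130321 elements since f is irreducible of degree 4.)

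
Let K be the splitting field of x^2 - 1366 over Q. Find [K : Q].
[K : Q] = 2

f(x) = x^2 - 1366 factors as (x - √1366)(x + √1366). The splitting field is K = Q(√1366). Since 1366 is squarefree and > 1, it is not a perfect square, so x^2 - 1366 is irreducible over Q and [Q(√1366) : Q] = 2. Hence [K : Q] = 2.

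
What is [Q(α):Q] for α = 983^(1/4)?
[Q(α):Q] = 4

α is a root of x^4 - 983. By Eisenstein's criterion at the prime p = 983 (which divides the constant term 983 but p^2 = 966289 does not, since 983 is squarefree), x^4 - 983 is irreducible over Q. Hence [Q(α):Q] = 4.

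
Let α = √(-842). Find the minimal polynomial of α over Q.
m_α(x) = x^2 + 842

α satisfies α^2 + 842 = 0, so x^2 + 842 annihilates α. Since d = -842 is squarefree and ≠ 1, it is not a perfect square in Q, so x^2 + 842 has no rational root and is therefore irreducible over Q (a degree-2 polynomial over a field is irreducible iff it has no root). Hence m_α(x) = x^2 + 842.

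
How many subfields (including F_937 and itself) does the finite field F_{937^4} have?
F_{937^4} has 3 subfields

The subfields of F_{p^n} are exactly the fields F_{p^d} for d | n (each is the fixed field of the unique index-d subgroup of Gal(F_{p^n}/F_p) ≅ Z/nZ). The divisors of n = 4 are {1, 2, 4}, giving 3 subfields: F_{937^1}, F_{937^2}, F_{937^4}.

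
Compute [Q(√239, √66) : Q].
[Q(√239, √66) : Q] = 4

[Q(√239):Q] = 2 (min poly x^2 - 239, irreducible since 239 is squarefree > 1). For the top step, suppose √66 ∈ Q(√239), say √66 = c + d√239 with c, d ∈ Q. Squaring: 66 = c^2 + 239d^2 + 2cd√239. Since √239 ∉ Q this forces 2cd = 0. If d = 0 then √66 = c ∈ Q, contradicting 66 squarefree > 1. If c = 0 then 66 = 239d^2, so 239·66 = (239d)^2 is a perfect square in Q — but 239·66 = 15774 is not a perfect square (since 239 and 66 are distinct squarefree integers). Contradiction. Hence √66 ∉ Q(√239), so x^2 - 66 stays irreducible over Q(√239) and [Q(√239, √66) : Q(√239)] = 2. By the tower law, [Q(√239, √66) : Q] = 2 · 2 = 4.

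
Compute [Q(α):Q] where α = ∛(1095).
[Q(α):Q] = 3

The minimal polynomial of α is x^3 - 1095, irreducible over Q since 1095 is not a perfect cube (so x^3 - 1095 has no rational root). Hence [Q(α):Q] = deg(m_α) = 3.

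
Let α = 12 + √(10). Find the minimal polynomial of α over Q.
m_α(x) = x^2 - 24x + 134

From α - 12 = √(10), squaring gives (α - 12)^2 = 10, i.e. α^2 - 24α + 144 = 10, so α^2 - 24α + 134 = 0. The discriminant of x^2 - 24x + 134 is (-24)^2 - 4·(134) = 576 - 536 = 40, and 4·(10) is not a perfect square in Q since 10 is squarefree and ≠ 1. Hence x^2 - 24x + 134 is irreducible over Q and is the minimal polynomial of α.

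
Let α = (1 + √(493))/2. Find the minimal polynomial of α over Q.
m_α(x) = x^2 - x - 123

From 2α - 1 = √(493), squaring gives (2α - 1)^2 = 493, i.e. 4α^2 - 4α + 1 = 493, so α^2 - α + (1 - 493)/4 = 0. Since 493 ≡ 1 (mod 4), (1 - 493)/4 = -123 ∈ Z. The polynomial x^2 - x - 123 has discriminant 1 - 4·(-123) = 493, which is not a perfect square in Q (d = 493 is squarefree and ≠ 1), so x^2 - x - 123 is irreducible over Q. It is the minimal polynomial of α.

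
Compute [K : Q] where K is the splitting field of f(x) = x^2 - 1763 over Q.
[K : Q] = 2

f(x) = x^2 - 1763 factors as (x - √1763)(x + √1763). The splitting field is K = Q(√1763). Since 1763 is squarefree and > 1, it is not a perfect square, so x^2 - 1763 is irreducible over Q and [Q(√1763) : Q] = 2. Hence [K : Q] = 2.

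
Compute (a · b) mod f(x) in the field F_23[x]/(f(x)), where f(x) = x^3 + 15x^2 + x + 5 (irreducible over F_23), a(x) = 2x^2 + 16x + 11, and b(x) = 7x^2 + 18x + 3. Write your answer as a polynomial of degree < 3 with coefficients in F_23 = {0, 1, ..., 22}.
a · b ≡ 22x^2 + 8x + 21 (mod f(x))

Multiply in F_23[x]: a(x)·b(x) = (2x^2 + 16x + 11)·(7x^2 + 18x + 3) = 14x^4 + 10x^3 + 3x^2 + 16x + 10. This has degree ≥ 3, so divide by f(x) over F_23: 14x^4 + 10x^3 + 3x^2 + 16x + 10 = (14x + 7)·(x^3 + 15x^2 + x + 5) + (22x^2 + 8x + 21). Hence a·b ≡ 22x^2 + 8x + 21 (mod f). (F_23[x]/(f) is a field with 23^3 = 12167 elements since f is irreducible of degree 3.)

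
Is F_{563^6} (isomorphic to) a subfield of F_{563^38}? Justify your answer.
No: F_{563^6} is not a subfield of F_{563^38}

F_{p^m} embeds in F_{p^n} iff m | n. Here 6 ∤ 38 (since 38 = 6·6 + 2 with remainder 2 ≠ 0), so F_{563^6} is not a subfield of F_{563^38}. Equivalently: if it were, the tower law would give 6 = [F_{563^6}:F_563] dividing [F_{563^38}:F_563] = 38, contradiction.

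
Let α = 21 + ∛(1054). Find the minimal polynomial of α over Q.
m_α(x) = x^3 - 63x^2 + 1323x - 10315

Set β = α - 21 = ∛(1054), so β^3 = 1054. Then (α - 21)^3 - 1054 = 0, i.e. α is a root of g(x) = (x - 21)^3 - 1054 = x^3 - 63x^2 + 1323x - 10315. Since g(x) = h(x - 21) where h(x) = x^3 - 1054, and h is irreducible over Q (because 1054 is not a perfect cube, so h has no rational root, and a monic cubic with no rational root is irreducible), g is also irreducible (irreducibility is preserved under the substitution x → x - 21). Hence m_α(x) = x^3 - 63x^2 + 1323x - 10315.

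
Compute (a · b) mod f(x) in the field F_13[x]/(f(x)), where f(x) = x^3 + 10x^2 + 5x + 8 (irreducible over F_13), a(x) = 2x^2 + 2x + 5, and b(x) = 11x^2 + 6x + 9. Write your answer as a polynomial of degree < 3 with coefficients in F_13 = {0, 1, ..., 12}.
a · b ≡ 2x^2 + 9x + 12 (mod f(x))

Multiply in F_13[x]: a(x)·b(x) = (2x^2 + 2x + 5)·(11x^2 + 6x + 9) = 9x^4 + 8x^3 + 7x^2 + 9x + 6. This has degree ≥ 3, so divide by f(x) over F_13: 9x^4 + 8x^3 + 7x^2 + 9x + 6 = (9x + 9)·(x^3 + 10x^2 + 5x + 8) + (2x^2 + 9x + 12). Hence a·b ≡ 2x^2 + 9x + 12 (mod f). (F_13[x]/(f) is a field with 13^3 = 2197 elements since f is irreducible of degree 3.)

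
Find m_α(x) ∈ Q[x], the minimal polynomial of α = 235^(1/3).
m_α(x) = x^3 - 235

α satisfies α^3 = 235, so x^3 - 235 annihilates α. By the rational root test, a rational root p/q (in lowest terms) of x^3 - 235 would satisfy p^3 = 235 q^3, forcing q = 1 and p^3 = 235; but 235 is not a perfect cube, contradiction. A monic cubic over Q with no rational root is irreducible (any nontrivial factorization would include a linear factor). Hence x^3 - 235 is the minimal polynomial of α, and in particular [Q(α):Q] = 3.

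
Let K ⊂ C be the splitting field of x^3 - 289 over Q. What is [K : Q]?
[K : Q] = 6

The roots of x^3 - 289 are ∛289, ω∛289, ω^2∛289 where ω = e^(2πi/3) is a primitive cube root of unity, so K = Q(∛289, ω). Now [Q(∛289):Q] = 3 (since 289 is not a perfect cube, x^3 - 289 is irreducible) and [Q(ω):Q] = 2. Both 2 and 3 divide [K:Q], and [K:Q] ≤ 3·2 = 6, so [K:Q] = 6. (Equivalently: Q(∛289) ⊂ R but ω ∉ R, so [K : Q(∛289)] = 2.)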